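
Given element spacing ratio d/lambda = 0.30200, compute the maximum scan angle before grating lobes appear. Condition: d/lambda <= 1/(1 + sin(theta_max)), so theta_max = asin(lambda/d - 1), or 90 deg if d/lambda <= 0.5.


lambda/d - 1 = 1/0.30200 - 1 = 2.311258 >= 1
d/lambda <= 0.5, so the array can scan to endfire without grating lobes: theta_max = 90 deg

90 deg


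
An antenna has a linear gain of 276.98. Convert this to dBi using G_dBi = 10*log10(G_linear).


G_dBi = 10 * log10(276.98) = 24.42 dBi

24.42 dBi


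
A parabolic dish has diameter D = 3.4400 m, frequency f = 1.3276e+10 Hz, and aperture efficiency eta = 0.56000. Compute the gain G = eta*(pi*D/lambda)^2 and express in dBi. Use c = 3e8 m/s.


lambda = c / f = 3.0000e+08 / 1.3276e+10 = 0.02259717 m
G_linear = 0.56000 * (pi * 3.4400 / 0.02259717)^2 = 128084.5
G_dBi = 10 * log10(128084.5) = 51.07 dBi

51.07 dBi


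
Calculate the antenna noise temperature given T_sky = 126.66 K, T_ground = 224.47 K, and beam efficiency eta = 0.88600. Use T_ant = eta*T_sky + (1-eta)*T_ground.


T_ant = 0.88600 * 126.66 + (1 - 0.88600) * 224.47 = 137.8 K

137.8 K


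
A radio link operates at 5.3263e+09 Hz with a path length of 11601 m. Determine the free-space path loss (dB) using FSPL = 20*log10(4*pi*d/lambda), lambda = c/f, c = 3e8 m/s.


lambda = c / f = 3.0000e+08 / 5.3263e+09 = 0.05632428 m
FSPL = 20 * log10(4*pi*11601/0.05632428) = 128.3 dB

128.3 dB


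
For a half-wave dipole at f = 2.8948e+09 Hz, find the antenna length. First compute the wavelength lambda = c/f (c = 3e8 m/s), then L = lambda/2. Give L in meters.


lambda = c / f = 3.0000e+08 / 2.8948e+09 = 0.1036341 m
L = lambda / 2 = 0.1036341 / 2 = 0.05182 m

0.05182 m


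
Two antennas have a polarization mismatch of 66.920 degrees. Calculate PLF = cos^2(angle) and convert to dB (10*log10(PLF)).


PLF_linear = cos^2(66.920 deg) = 0.1536766
PLF_dB = 10 * log10(0.1536766) = -8.134 dB

-8.134 dB


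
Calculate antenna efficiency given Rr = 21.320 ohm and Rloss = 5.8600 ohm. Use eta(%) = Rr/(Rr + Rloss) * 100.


eta = 21.320 / (21.320 + 5.8600) * 100 = 78.44%

78.44%


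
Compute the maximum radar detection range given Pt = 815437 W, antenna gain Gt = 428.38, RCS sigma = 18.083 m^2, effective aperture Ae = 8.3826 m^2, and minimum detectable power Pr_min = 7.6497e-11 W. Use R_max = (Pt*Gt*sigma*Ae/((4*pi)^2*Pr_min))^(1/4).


R^4 = 815437*428.38*18.083*8.3826 / ((4*pi)^2 * 7.6497e-11) = 4.383335e+18
R_max = 4.383335e+18^0.25 = 45756 m

45756 m


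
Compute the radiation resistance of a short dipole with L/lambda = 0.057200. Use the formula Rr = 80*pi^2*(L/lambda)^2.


Rr = 80 * pi^2 * (0.057200)^2 = 80 * 9.869604 * 3.271840e-03 = 2.583 ohm

2.583 ohm


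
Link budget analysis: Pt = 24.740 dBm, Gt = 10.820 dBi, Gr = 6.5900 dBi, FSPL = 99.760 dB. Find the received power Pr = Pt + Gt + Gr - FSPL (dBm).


Pr = 24.740 + 10.820 + 6.5900 - 99.760 = -57.61 dBm

-57.61 dBm


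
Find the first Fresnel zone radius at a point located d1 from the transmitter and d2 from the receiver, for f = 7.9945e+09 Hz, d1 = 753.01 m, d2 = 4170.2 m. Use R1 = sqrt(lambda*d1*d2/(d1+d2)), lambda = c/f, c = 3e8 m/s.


lambda = c / f = 3.0000e+08 / 7.9945e+09 = 0.03752580 m
R1 = sqrt(0.03752580 * 753.01 * 4170.2 / (753.01 + 4170.2)) = 4.892 m

4.892 m


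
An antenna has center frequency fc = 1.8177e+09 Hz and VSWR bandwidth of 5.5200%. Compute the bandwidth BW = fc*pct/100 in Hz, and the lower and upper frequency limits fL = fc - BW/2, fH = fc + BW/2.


BW = 1.8177e+09 * 5.5200/100 = 1.003370e+08 Hz
fL = 1.8177e+09 - 1.003370e+08/2 = 1.768e+09 Hz
fH = 1.8177e+09 + 1.003370e+08/2 = 1.868e+09 Hz

BW=1.003e+08 Hz, fL=1.768e+09 Hz, fH=1.868e+09 Hz


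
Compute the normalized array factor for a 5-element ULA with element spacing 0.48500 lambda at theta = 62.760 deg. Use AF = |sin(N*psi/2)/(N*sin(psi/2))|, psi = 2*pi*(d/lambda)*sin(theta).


psi = 2*pi*0.48500*sin(62.760 deg) = 2.709385 rad
AF = |sin(5*2.709385/2) / (5*sin(2.709385/2))| = 0.09642

0.09642


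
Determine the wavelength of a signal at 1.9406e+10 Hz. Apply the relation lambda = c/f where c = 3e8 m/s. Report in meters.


lambda = c / f = 3.0000e+08 / 1.9406e+10 = 0.01546 m

0.01546 m


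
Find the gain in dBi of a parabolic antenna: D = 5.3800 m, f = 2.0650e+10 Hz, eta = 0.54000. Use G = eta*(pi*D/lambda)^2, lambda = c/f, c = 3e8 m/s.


lambda = c / f = 3.0000e+08 / 2.0650e+10 = 0.01452785 m
G_linear = 0.54000 * (pi * 5.3800 / 0.01452785)^2 = 730895.6
G_dBi = 10 * log10(730895.6) = 58.64 dBi

58.64 dBi


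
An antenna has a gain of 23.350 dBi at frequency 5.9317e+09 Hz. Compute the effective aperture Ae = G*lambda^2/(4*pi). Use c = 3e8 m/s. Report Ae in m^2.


lambda = c / f = 3.0000e+08 / 5.9317e+09 = 0.05057572 m
G_linear = 10^(23.350/10) = 216.2719
Ae = G_linear * lambda^2 / (4*pi) = 216.2719 * 0.05057572^2 / (4*pi) = 0.04402 m^2

0.04402 m^2


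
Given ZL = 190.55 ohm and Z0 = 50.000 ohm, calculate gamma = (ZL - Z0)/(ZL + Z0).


gamma = (190.55 - 50.000) / (190.55 + 50.000) = 0.5843

0.5843


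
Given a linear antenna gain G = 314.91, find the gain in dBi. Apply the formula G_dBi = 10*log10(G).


G_dBi = 10 * log10(314.91) = 24.98 dBi

24.98 dBi


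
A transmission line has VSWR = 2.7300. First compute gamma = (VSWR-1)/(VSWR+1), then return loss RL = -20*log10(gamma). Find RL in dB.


gamma = (2.7300 - 1) / (2.7300 + 1) = 0.4638070
RL = -20 * log10(0.4638070) = 6.673 dB

6.673 dB


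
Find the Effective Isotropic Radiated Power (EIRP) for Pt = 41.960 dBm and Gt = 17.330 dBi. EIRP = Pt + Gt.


EIRP = Pt + Gt = 41.960 + 17.330 = 59.29 dBm

59.29 dBm


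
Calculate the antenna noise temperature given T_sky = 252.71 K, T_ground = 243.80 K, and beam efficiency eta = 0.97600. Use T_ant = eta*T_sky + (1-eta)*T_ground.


T_ant = 0.97600 * 252.71 + (1 - 0.97600) * 243.80 = 252.5 K

252.5 K


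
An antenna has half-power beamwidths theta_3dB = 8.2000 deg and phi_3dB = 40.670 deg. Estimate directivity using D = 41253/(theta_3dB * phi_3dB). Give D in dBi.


D_linear = 41253 / (8.2000 * 40.670) = 123.6994
D_dBi = 10 * log10(123.6994) = 20.92 dBi

20.92 dBi


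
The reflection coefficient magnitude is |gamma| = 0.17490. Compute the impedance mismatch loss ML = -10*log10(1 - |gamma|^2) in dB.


ML = -10 * log10(1 - 0.17490^2) = -10 * log10(0.96940999) = 0.1349 dB

0.1349 dB


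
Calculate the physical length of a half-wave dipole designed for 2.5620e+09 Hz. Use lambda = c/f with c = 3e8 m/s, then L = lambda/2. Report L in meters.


lambda = c / f = 3.0000e+08 / 2.5620e+09 = 0.1170960 m
L = lambda / 2 = 0.1170960 / 2 = 0.05855 m

0.05855 m


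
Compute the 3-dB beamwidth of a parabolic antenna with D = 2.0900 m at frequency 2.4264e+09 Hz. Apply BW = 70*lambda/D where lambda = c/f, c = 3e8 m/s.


lambda = c / f = 3.0000e+08 / 2.4264e+09 = 0.1236400 m
BW = 70 * 0.1236400 / 2.0900 = 4.141 deg

4.141 deg


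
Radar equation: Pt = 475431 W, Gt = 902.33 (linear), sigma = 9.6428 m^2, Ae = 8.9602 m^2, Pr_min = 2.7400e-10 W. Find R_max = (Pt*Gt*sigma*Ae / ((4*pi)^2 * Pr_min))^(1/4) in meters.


R^4 = 475431*902.33*9.6428*8.9602 / ((4*pi)^2 * 2.7400e-10) = 8.566501e+17
R_max = 8.566501e+17^0.25 = 30423 m

30423 m


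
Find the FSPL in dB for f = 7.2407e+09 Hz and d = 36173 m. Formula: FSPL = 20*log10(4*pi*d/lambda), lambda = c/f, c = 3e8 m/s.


lambda = c / f = 3.0000e+08 / 7.2407e+09 = 0.04143246 m
FSPL = 20 * log10(4*pi*36173/0.04143246) = 140.8 dB

140.8 dB


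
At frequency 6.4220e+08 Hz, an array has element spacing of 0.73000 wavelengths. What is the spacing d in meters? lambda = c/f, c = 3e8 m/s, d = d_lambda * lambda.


lambda = c / f = 3.0000e+08 / 6.4220e+08 = 0.4671442 m
d = 0.73000 * 0.4671442 = 0.3410 m

0.3410 m


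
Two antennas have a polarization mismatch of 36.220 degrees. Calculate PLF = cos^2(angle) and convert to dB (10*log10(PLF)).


PLF_linear = cos^2(36.220 deg) = 0.6508522
PLF_dB = 10 * log10(0.6508522) = -1.865 dB

-1.865 dB


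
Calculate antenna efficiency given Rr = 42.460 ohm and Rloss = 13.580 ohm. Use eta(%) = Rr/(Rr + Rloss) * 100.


eta = 42.460 / (42.460 + 13.580) * 100 = 75.77%

75.77%


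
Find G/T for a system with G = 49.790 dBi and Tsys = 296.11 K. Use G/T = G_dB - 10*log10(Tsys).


G/T = 49.790 - 10*log10(296.11) = 49.790 - 24.71453 = 25.08 dB/K

25.08 dB/K


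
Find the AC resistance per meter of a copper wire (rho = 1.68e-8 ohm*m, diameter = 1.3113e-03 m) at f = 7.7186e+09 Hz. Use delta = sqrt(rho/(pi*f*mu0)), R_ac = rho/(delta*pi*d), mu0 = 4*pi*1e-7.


delta = sqrt(1.68e-8 / (pi * 7.7186e+09 * 4*pi*1e-7)) = 7.425155e-07 m
R_ac = 1.68e-8 / (7.425155e-07 * pi * 1.3113e-03) = 5.492 ohm/m

5.492 ohm/m


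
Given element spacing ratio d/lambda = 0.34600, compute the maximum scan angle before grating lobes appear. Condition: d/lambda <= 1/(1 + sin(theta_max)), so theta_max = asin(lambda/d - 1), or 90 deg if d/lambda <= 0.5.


lambda/d - 1 = 1/0.34600 - 1 = 1.890173 >= 1
d/lambda <= 0.5, so the array can scan to endfire without grating lobes: theta_max = 90 deg

90 deg


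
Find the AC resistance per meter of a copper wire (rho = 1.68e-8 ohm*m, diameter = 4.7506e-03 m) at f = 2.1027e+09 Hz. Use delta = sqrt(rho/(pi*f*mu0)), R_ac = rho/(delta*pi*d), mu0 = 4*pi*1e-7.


delta = sqrt(1.68e-8 / (pi * 2.1027e+09 * 4*pi*1e-7)) = 1.422611e-06 m
R_ac = 1.68e-8 / (1.422611e-06 * pi * 4.7506e-03) = 0.7913 ohm/m

0.7913 ohm/m


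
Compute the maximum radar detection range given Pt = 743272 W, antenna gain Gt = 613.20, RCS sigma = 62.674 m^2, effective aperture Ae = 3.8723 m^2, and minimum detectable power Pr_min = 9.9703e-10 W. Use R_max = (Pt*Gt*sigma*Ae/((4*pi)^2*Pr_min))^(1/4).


R^4 = 743272*613.20*62.674*3.8723 / ((4*pi)^2 * 9.9703e-10) = 7.025518e+17
R_max = 7.025518e+17^0.25 = 28951 m

28951 m


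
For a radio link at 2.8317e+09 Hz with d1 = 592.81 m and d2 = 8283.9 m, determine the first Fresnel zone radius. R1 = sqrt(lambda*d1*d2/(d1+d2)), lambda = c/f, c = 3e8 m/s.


lambda = c / f = 3.0000e+08 / 2.8317e+09 = 0.1059434 m
R1 = sqrt(0.1059434 * 592.81 * 8283.9 / (592.81 + 8283.9)) = 7.656 m

7.656 m


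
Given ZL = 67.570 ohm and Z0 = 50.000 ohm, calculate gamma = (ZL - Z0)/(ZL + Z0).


gamma = (67.570 - 50.000) / (67.570 + 50.000) = 0.1494

0.1494


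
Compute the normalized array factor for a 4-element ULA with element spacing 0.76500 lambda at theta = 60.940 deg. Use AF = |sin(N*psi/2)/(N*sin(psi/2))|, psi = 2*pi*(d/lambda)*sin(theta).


psi = 2*pi*0.76500*sin(60.940 deg) = 4.201537 rad
AF = |sin(4*4.201537/2) / (4*sin(4.201537/2))| = 0.2472

0.2472


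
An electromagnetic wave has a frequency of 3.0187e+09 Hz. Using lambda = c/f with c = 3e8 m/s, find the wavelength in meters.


lambda = c / f = 3.0000e+08 / 3.0187e+09 = 0.09938 m

0.09938 m


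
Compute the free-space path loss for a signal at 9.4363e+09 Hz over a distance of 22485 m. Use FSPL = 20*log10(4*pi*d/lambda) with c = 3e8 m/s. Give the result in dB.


lambda = c / f = 3.0000e+08 / 9.4363e+09 = 0.03179212 m
FSPL = 20 * log10(4*pi*22485/0.03179212) = 139.0 dB

139.0 dB


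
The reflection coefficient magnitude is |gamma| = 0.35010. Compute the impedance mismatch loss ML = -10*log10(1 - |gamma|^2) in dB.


ML = -10 * log10(1 - 0.35010^2) = -10 * log10(0.87742999) = 0.5679 dB

0.5679 dB


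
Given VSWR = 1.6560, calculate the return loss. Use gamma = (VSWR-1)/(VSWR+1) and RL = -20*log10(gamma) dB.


gamma = (1.6560 - 1) / (1.6560 + 1) = 0.2469880
RL = -20 * log10(0.2469880) = 12.15 dB

12.15 dB


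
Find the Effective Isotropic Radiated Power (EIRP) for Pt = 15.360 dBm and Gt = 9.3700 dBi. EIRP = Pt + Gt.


EIRP = Pt + Gt = 15.360 + 9.3700 = 24.73 dBm

24.73 dBm


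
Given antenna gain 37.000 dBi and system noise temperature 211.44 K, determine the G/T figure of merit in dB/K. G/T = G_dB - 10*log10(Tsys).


G/T = 37.000 - 10*log10(211.44) = 37.000 - 23.25187 = 13.75 dB/K

13.75 dB/K


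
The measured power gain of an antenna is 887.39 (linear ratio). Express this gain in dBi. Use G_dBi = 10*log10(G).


G_dBi = 10 * log10(887.39) = 29.48 dBi

29.48 dBi


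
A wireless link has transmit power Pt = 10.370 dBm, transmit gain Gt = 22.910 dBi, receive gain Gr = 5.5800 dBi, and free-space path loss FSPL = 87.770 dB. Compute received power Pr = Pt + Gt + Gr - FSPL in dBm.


Pr = 10.370 + 22.910 + 5.5800 - 87.770 = -48.91 dBm

-48.91 dBm


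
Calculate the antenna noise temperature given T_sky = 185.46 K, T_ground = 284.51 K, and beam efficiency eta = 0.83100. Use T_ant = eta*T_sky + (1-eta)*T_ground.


T_ant = 0.83100 * 185.46 + (1 - 0.83100) * 284.51 = 202.2 K

202.2 K


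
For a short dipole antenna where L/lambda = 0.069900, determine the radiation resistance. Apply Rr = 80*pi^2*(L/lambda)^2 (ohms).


Rr = 80 * pi^2 * (0.069900)^2 = 80 * 9.869604 * 4.886010e-03 = 3.858 ohm

3.858 ohm


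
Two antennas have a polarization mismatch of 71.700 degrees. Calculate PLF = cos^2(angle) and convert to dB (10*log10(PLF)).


PLF_linear = cos^2(71.700 deg) = 0.09859126
PLF_dB = 10 * log10(0.09859126) = -10.06 dB

-10.06 dB


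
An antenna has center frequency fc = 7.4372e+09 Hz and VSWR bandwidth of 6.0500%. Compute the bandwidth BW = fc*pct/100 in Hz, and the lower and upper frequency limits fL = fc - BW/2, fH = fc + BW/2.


BW = 7.4372e+09 * 6.0500/100 = 4.499506e+08 Hz
fL = 7.4372e+09 - 4.499506e+08/2 = 7.212e+09 Hz
fH = 7.4372e+09 + 4.499506e+08/2 = 7.662e+09 Hz

BW=4.500e+08 Hz, fL=7.212e+09 Hz, fH=7.662e+09 Hz


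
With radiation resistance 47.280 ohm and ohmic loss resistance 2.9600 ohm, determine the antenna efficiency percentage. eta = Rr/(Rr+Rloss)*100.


eta = 47.280 / (47.280 + 2.9600) * 100 = 94.11%

94.11%


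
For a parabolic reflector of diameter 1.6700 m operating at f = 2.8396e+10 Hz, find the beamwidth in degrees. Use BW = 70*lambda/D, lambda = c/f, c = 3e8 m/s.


lambda = c / f = 3.0000e+08 / 2.8396e+10 = 0.01056487 m
BW = 70 * 0.01056487 / 1.6700 = 0.4428 deg

0.4428 deg


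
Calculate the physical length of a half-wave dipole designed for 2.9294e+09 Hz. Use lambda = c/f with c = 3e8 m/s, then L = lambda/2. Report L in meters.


lambda = c / f = 3.0000e+08 / 2.9294e+09 = 0.1024100 m
L = lambda / 2 = 0.1024100 / 2 = 0.05121 m

0.05121 m


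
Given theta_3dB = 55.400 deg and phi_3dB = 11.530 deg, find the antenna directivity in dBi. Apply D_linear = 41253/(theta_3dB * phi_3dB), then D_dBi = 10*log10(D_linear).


D_linear = 41253 / (55.400 * 11.530) = 64.58274
D_dBi = 10 * log10(64.58274) = 18.10 dBi

18.10 dBi


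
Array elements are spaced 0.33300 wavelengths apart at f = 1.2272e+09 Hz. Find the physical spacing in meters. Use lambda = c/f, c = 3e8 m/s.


lambda = c / f = 3.0000e+08 / 1.2272e+09 = 0.2444589 m
d = 0.33300 * 0.2444589 = 0.08140 m

0.08140 m


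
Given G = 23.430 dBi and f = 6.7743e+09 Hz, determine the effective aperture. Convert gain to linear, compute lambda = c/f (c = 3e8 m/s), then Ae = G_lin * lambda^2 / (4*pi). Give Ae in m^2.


lambda = c / f = 3.0000e+08 / 6.7743e+09 = 0.04428502 m
G_linear = 10^(23.430/10) = 220.2926
Ae = G_linear * lambda^2 / (4*pi) = 220.2926 * 0.04428502^2 / (4*pi) = 0.03438 m^2

0.03438 m^2


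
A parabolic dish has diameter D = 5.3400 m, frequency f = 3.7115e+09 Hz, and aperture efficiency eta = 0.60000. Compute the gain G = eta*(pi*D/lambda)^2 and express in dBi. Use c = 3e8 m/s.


lambda = c / f = 3.0000e+08 / 3.7115e+09 = 0.08082985 m
G_linear = 0.60000 * (pi * 5.3400 / 0.08082985)^2 = 25845.80
G_dBi = 10 * log10(25845.80) = 44.12 dBi

44.12 dBi


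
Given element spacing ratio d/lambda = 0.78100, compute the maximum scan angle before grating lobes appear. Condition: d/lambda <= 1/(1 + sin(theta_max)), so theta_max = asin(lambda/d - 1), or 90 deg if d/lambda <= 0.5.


lambda/d - 1 = 1/0.78100 - 1 = 0.2804097
theta_max = asin(0.2804097) = 16.28 deg

16.28 deg


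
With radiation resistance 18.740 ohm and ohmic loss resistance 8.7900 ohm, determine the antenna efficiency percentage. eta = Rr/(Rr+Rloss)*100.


eta = 18.740 / (18.740 + 8.7900) * 100 = 68.07%

68.07%


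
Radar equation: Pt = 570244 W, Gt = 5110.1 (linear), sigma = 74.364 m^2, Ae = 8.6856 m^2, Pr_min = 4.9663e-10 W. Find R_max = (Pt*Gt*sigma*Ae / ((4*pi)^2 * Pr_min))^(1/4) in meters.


R^4 = 570244*5110.1*74.364*8.6856 / ((4*pi)^2 * 4.9663e-10) = 2.399938e+19
R_max = 2.399938e+19^0.25 = 69992 m

69992 m


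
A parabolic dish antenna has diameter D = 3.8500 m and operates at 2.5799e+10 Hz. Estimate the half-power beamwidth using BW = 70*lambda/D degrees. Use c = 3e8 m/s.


lambda = c / f = 3.0000e+08 / 2.5799e+10 = 0.01162836 m
BW = 70 * 0.01162836 / 3.8500 = 0.2114 deg

0.2114 deg


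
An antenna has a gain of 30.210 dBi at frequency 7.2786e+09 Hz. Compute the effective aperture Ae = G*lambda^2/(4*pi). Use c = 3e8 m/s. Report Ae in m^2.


lambda = c / f = 3.0000e+08 / 7.2786e+09 = 0.04121672 m
G_linear = 10^(30.210/10) = 1049.542
Ae = G_linear * lambda^2 / (4*pi) = 1049.542 * 0.04121672^2 / (4*pi) = 0.1419 m^2

0.1419 m^2


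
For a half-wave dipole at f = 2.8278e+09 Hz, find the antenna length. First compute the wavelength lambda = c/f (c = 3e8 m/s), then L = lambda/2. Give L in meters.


lambda = c / f = 3.0000e+08 / 2.8278e+09 = 0.1060895 m
L = lambda / 2 = 0.1060895 / 2 = 0.05304 m

0.05304 m


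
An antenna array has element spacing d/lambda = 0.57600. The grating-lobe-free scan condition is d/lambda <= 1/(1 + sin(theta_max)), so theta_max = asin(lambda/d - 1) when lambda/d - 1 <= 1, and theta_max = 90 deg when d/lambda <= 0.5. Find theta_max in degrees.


lambda/d - 1 = 1/0.57600 - 1 = 0.7361111
theta_max = asin(0.7361111) = 47.40 deg

47.40 deg


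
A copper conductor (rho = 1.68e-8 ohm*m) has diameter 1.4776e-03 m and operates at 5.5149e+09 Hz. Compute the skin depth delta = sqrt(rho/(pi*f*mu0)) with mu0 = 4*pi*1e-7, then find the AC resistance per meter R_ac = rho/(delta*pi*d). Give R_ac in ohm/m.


delta = sqrt(1.68e-8 / (pi * 5.5149e+09 * 4*pi*1e-7)) = 8.784276e-07 m
R_ac = 1.68e-8 / (8.784276e-07 * pi * 1.4776e-03) = 4.120 ohm/m

4.120 ohm/m


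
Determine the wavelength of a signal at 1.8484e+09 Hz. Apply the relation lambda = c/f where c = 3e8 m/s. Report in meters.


lambda = c / f = 3.0000e+08 / 1.8484e+09 = 0.1623 m

0.1623 m


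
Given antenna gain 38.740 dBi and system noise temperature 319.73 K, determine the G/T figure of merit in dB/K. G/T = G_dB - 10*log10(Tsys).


G/T = 38.740 - 10*log10(319.73) = 38.740 - 25.04783 = 13.69 dB/K

13.69 dB/K


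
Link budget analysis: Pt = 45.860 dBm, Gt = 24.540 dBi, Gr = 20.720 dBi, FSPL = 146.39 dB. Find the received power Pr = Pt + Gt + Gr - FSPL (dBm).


Pr = 45.860 + 24.540 + 20.720 - 146.39 = -55.27 dBm

-55.27 dBm


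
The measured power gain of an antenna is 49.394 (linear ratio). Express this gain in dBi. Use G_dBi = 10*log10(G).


G_dBi = 10 * log10(49.394) = 16.94 dBi

16.94 dBi


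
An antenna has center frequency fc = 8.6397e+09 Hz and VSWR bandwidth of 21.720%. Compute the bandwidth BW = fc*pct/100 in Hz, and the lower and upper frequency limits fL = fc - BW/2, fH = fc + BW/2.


BW = 8.6397e+09 * 21.720/100 = 1.876543e+09 Hz
fL = 8.6397e+09 - 1.876543e+09/2 = 7.701e+09 Hz
fH = 8.6397e+09 + 1.876543e+09/2 = 9.578e+09 Hz

BW=1.877e+09 Hz, fL=7.701e+09 Hz, fH=9.578e+09 Hz


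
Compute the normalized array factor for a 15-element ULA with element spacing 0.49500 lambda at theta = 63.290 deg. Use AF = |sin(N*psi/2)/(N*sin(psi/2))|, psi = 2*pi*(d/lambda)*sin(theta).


psi = 2*pi*0.49500*sin(63.290 deg) = 2.778299 rad
AF = |sin(15*2.778299/2) / (15*sin(2.778299/2))| = 0.06198

0.06198


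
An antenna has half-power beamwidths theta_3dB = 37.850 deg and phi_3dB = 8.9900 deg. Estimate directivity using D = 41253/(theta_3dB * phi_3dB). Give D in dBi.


D_linear = 41253 / (37.850 * 8.9900) = 121.2355
D_dBi = 10 * log10(121.2355) = 20.84 dBi

20.84 dBi


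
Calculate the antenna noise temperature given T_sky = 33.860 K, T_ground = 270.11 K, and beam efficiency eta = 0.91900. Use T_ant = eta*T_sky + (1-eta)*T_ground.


T_ant = 0.91900 * 33.860 + (1 - 0.91900) * 270.11 = 53.00 K

53.00 K


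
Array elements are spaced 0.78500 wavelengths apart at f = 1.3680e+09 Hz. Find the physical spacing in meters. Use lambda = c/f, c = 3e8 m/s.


lambda = c / f = 3.0000e+08 / 1.3680e+09 = 0.2192982 m
d = 0.78500 * 0.2192982 = 0.1721 m

0.1721 m


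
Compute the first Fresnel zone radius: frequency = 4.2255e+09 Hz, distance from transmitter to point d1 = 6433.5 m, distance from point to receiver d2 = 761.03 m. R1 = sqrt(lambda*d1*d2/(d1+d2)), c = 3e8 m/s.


lambda = c / f = 3.0000e+08 / 4.2255e+09 = 0.07099752 m
R1 = sqrt(0.07099752 * 6433.5 * 761.03 / (6433.5 + 761.03)) = 6.951 m

6.951 m


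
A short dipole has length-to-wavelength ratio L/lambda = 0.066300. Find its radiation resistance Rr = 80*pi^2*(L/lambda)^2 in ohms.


Rr = 80 * pi^2 * (0.066300)^2 = 80 * 9.869604 * 4.395690e-03 = 3.471 ohm

3.471 ohm


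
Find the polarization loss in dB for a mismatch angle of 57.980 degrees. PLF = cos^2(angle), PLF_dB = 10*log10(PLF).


PLF_linear = cos^2(57.980 deg) = 0.2811282
PLF_dB = 10 * log10(0.2811282) = -5.511 dB

-5.511 dB


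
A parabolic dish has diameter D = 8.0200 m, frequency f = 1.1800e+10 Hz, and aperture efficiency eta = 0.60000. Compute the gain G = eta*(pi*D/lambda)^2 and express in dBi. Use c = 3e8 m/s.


lambda = c / f = 3.0000e+08 / 1.1800e+10 = 0.02542373 m
G_linear = 0.60000 * (pi * 8.0200 / 0.02542373)^2 = 589279.3
G_dBi = 10 * log10(589279.3) = 57.70 dBi

57.70 dBi


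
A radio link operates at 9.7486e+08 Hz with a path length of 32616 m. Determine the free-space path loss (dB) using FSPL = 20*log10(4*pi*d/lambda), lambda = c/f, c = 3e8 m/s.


lambda = c / f = 3.0000e+08 / 9.7486e+08 = 0.3077365 m
FSPL = 20 * log10(4*pi*32616/0.3077365) = 122.5 dB

122.5 dB


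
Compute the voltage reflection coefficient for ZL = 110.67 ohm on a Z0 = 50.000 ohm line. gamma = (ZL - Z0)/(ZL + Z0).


gamma = (110.67 - 50.000) / (110.67 + 50.000) = 0.3776

0.3776


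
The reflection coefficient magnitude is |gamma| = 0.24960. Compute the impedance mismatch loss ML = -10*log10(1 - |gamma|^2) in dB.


ML = -10 * log10(1 - 0.24960^2) = -10 * log10(0.93769984) = 0.2794 dB

0.2794 dB


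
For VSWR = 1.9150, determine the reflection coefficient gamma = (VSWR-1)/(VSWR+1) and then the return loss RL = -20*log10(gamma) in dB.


gamma = (1.9150 - 1) / (1.9150 + 1) = 0.3138937
RL = -20 * log10(0.3138937) = 10.06 dB

10.06 dB


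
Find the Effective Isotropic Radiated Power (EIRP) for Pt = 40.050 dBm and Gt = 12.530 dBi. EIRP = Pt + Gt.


EIRP = Pt + Gt = 40.050 + 12.530 = 52.58 dBm

52.58 dBm


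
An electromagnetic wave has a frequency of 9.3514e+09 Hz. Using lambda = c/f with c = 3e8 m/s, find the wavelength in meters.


lambda = c / f = 3.0000e+08 / 9.3514e+09 = 0.03208 m

0.03208 m


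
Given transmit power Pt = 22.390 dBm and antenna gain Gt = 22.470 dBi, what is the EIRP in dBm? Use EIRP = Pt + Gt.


EIRP = Pt + Gt = 22.390 + 22.470 = 44.86 dBm

44.86 dBm


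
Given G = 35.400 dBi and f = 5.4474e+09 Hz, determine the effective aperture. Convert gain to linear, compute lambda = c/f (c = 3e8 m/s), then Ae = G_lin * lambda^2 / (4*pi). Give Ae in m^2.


lambda = c / f = 3.0000e+08 / 5.4474e+09 = 0.05507214 m
G_linear = 10^(35.400/10) = 3467.369
Ae = G_linear * lambda^2 / (4*pi) = 3467.369 * 0.05507214^2 / (4*pi) = 0.8369 m^2

0.8369 m^2


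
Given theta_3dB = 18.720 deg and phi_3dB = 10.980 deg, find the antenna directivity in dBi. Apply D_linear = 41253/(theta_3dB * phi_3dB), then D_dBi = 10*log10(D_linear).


D_linear = 41253 / (18.720 * 10.980) = 200.7000
D_dBi = 10 * log10(200.7000) = 23.03 dBi

23.03 dBi


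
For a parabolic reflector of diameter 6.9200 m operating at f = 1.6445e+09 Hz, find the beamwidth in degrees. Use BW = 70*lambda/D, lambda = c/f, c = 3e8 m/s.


lambda = c / f = 3.0000e+08 / 1.6445e+09 = 0.1824263 m
BW = 70 * 0.1824263 / 6.9200 = 1.845 deg

1.845 deg


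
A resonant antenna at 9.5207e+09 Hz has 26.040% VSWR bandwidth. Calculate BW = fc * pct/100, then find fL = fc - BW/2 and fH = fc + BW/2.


BW = 9.5207e+09 * 26.040/100 = 2.479190e+09 Hz
fL = 9.5207e+09 - 2.479190e+09/2 = 8.281e+09 Hz
fH = 9.5207e+09 + 2.479190e+09/2 = 1.076e+10 Hz

BW=2.479e+09 Hz, fL=8.281e+09 Hz, fH=1.076e+10 Hz


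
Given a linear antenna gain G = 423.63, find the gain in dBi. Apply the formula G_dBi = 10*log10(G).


G_dBi = 10 * log10(423.63) = 26.27 dBi

26.27 dBi


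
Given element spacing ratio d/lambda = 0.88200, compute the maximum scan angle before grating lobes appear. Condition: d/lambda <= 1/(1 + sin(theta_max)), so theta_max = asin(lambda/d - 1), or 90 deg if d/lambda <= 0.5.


lambda/d - 1 = 1/0.88200 - 1 = 0.1337868
theta_max = asin(0.1337868) = 7.688 deg

7.688 deg


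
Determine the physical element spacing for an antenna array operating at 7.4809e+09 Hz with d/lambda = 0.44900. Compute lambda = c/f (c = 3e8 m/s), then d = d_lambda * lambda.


lambda = c / f = 3.0000e+08 / 7.4809e+09 = 0.04010213 m
d = 0.44900 * 0.04010213 = 0.01801 m

0.01801 m


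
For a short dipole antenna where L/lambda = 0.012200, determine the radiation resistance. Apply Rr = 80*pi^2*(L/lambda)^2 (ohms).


Rr = 80 * pi^2 * (0.012200)^2 = 80 * 9.869604 * 1.488400e-04 = 0.1175 ohm

0.1175 ohm


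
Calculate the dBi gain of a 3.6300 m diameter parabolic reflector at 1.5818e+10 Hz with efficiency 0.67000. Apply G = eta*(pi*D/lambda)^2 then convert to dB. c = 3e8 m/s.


lambda = c / f = 3.0000e+08 / 1.5818e+10 = 0.01896574 m
G_linear = 0.67000 * (pi * 3.6300 / 0.01896574)^2 = 242241.3
G_dBi = 10 * log10(242241.3) = 53.84 dBi

53.84 dBi


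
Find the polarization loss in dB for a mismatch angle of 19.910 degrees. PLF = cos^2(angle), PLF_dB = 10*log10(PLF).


PLF_linear = cos^2(19.910 deg) = 0.8840300
PLF_dB = 10 * log10(0.8840300) = -0.5353 dB

-0.5353 dB


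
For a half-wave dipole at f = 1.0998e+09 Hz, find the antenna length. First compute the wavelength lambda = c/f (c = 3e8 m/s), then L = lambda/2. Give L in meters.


lambda = c / f = 3.0000e+08 / 1.0998e+09 = 0.2727769 m
L = lambda / 2 = 0.2727769 / 2 = 0.1364 m

0.1364 m


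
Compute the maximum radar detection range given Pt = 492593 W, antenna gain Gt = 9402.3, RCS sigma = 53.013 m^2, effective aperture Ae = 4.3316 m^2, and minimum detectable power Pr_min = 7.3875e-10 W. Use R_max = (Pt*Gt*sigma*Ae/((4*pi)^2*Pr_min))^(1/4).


R^4 = 492593*9402.3*53.013*4.3316 / ((4*pi)^2 * 7.3875e-10) = 9.116662e+18
R_max = 9.116662e+18^0.25 = 54949 m

54949 m


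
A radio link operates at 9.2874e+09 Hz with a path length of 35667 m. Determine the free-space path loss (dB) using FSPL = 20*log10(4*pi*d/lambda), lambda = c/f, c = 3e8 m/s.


lambda = c / f = 3.0000e+08 / 9.2874e+09 = 0.03230183 m
FSPL = 20 * log10(4*pi*35667/0.03230183) = 142.8 dB

142.8 dB


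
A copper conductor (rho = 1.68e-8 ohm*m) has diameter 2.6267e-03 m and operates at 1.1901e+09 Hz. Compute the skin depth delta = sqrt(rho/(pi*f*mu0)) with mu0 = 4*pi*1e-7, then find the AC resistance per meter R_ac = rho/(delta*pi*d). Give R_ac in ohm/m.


delta = sqrt(1.68e-8 / (pi * 1.1901e+09 * 4*pi*1e-7)) = 1.890963e-06 m
R_ac = 1.68e-8 / (1.890963e-06 * pi * 2.6267e-03) = 1.077 ohm/m

1.077 ohm/m


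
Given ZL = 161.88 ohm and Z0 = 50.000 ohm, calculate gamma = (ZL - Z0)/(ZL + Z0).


gamma = (161.88 - 50.000) / (161.88 + 50.000) = 0.5280

0.5280


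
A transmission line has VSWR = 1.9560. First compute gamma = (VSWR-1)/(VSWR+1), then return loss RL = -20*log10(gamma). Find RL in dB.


gamma = (1.9560 - 1) / (1.9560 + 1) = 0.3234100
RL = -20 * log10(0.3234100) = 9.805 dB

9.805 dB


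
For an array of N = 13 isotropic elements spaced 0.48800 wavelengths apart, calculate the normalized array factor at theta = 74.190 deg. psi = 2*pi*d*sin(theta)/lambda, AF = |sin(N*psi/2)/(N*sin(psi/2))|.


psi = 2*pi*0.48800*sin(74.190 deg) = 2.950202 rad
AF = |sin(13*2.950202/2) / (13*sin(2.950202/2))| = 0.02480

0.02480


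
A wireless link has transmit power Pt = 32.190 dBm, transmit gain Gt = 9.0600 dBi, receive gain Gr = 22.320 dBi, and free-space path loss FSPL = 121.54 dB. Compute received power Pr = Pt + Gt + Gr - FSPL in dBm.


Pr = 32.190 + 9.0600 + 22.320 - 121.54 = -57.97 dBm

-57.97 dBm


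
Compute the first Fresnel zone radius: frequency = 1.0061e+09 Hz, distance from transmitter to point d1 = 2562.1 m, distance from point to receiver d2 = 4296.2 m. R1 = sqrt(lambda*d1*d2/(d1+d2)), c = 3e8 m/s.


lambda = c / f = 3.0000e+08 / 1.0061e+09 = 0.2981811 m
R1 = sqrt(0.2981811 * 2562.1 * 4296.2 / (2562.1 + 4296.2)) = 21.88 m

21.88 m


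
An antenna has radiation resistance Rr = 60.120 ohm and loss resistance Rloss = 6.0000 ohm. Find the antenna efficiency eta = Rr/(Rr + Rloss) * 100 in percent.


eta = 60.120 / (60.120 + 6.0000) * 100 = 90.93%

90.93%


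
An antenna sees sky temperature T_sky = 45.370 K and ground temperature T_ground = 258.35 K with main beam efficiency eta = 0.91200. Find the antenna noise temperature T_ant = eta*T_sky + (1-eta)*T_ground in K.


T_ant = 0.91200 * 45.370 + (1 - 0.91200) * 258.35 = 64.11 K

64.11 K


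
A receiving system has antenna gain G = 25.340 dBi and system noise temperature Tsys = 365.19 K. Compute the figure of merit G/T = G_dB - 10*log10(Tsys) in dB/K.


G/T = 25.340 - 10*log10(365.19) = 25.340 - 25.62519 = -0.2852 dB/K

-0.2852 dB/K


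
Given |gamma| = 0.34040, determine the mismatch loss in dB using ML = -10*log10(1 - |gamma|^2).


ML = -10 * log10(1 - 0.34040^2) = -10 * log10(0.88412784) = 0.5348 dB

0.5348 dB


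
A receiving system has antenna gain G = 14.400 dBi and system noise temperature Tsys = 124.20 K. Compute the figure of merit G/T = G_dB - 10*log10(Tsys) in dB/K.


G/T = 14.400 - 10*log10(124.20) = 14.400 - 20.94122 = -6.541 dB/K

-6.541 dB/K


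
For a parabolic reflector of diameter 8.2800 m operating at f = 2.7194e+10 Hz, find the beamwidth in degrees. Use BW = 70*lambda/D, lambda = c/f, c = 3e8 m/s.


lambda = c / f = 3.0000e+08 / 2.7194e+10 = 0.01103185 m
BW = 70 * 0.01103185 / 8.2800 = 0.09326 deg

0.09326 deg


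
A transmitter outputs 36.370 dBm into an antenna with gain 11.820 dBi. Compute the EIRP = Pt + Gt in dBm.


EIRP = Pt + Gt = 36.370 + 11.820 = 48.19 dBm

48.19 dBm


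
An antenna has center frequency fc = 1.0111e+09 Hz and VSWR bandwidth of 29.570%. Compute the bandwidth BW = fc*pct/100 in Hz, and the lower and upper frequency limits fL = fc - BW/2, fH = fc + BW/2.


BW = 1.0111e+09 * 29.570/100 = 2.989823e+08 Hz
fL = 1.0111e+09 - 2.989823e+08/2 = 8.616e+08 Hz
fH = 1.0111e+09 + 2.989823e+08/2 = 1.161e+09 Hz

BW=2.990e+08 Hz, fL=8.616e+08 Hz, fH=1.161e+09 Hz


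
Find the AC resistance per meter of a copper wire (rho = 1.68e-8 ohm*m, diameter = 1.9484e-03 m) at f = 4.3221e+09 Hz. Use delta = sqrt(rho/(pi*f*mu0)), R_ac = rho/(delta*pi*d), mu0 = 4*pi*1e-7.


delta = sqrt(1.68e-8 / (pi * 4.3221e+09 * 4*pi*1e-7)) = 9.922643e-07 m
R_ac = 1.68e-8 / (9.922643e-07 * pi * 1.9484e-03) = 2.766 ohm/m

2.766 ohm/m


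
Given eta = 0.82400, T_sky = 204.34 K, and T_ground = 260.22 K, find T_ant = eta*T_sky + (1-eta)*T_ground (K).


T_ant = 0.82400 * 204.34 + (1 - 0.82400) * 260.22 = 214.2 K

214.2 K


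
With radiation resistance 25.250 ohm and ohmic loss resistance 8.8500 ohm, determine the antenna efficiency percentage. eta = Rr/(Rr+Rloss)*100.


eta = 25.250 / (25.250 + 8.8500) * 100 = 74.05%

74.05%


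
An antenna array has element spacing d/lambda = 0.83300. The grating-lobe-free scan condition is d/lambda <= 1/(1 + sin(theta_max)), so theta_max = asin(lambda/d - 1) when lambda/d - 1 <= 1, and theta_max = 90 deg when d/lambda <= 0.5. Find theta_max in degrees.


lambda/d - 1 = 1/0.83300 - 1 = 0.2004802
theta_max = asin(0.2004802) = 11.57 deg

11.57 deg


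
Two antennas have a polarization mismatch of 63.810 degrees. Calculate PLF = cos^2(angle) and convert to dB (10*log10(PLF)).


PLF_linear = cos^2(63.810 deg) = 0.1947892
PLF_dB = 10 * log10(0.1947892) = -7.104 dB

-7.104 dB


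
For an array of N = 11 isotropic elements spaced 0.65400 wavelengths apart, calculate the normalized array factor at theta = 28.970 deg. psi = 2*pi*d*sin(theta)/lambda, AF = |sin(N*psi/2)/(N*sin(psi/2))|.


psi = 2*pi*0.65400*sin(28.970 deg) = 1.990299 rad
AF = |sin(11*1.990299/2) / (11*sin(1.990299/2))| = 0.1082

0.1082


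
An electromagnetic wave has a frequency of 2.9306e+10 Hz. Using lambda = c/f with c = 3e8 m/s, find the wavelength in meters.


lambda = c / f = 3.0000e+08 / 2.9306e+10 = 0.01024 m

0.01024 m


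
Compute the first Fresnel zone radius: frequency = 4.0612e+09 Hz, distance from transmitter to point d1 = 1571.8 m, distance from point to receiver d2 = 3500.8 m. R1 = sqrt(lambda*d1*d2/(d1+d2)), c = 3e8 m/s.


lambda = c / f = 3.0000e+08 / 4.0612e+09 = 0.07386979 m
R1 = sqrt(0.07386979 * 1571.8 * 3500.8 / (1571.8 + 3500.8)) = 8.952 m

8.952 m


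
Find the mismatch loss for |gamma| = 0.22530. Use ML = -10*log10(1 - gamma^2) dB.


ML = -10 * log10(1 - 0.22530^2) = -10 * log10(0.94923991) = 0.2262 dB

0.2262 dB


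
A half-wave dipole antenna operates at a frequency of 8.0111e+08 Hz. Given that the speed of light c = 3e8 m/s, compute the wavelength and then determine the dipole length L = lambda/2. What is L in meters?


lambda = c / f = 3.0000e+08 / 8.0111e+08 = 0.3744804 m
L = lambda / 2 = 0.3744804 / 2 = 0.1872 m

0.1872 m


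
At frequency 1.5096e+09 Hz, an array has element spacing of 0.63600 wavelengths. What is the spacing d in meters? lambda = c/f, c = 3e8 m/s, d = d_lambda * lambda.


lambda = c / f = 3.0000e+08 / 1.5096e+09 = 0.1987281 m
d = 0.63600 * 0.1987281 = 0.1264 m

0.1264 m


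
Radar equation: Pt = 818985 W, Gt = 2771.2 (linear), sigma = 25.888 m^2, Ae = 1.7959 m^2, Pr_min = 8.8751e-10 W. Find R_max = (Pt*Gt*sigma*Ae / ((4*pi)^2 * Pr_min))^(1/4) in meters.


R^4 = 818985*2771.2*25.888*1.7959 / ((4*pi)^2 * 8.8751e-10) = 7.528899e+17
R_max = 7.528899e+17^0.25 = 29457 m

29457 m


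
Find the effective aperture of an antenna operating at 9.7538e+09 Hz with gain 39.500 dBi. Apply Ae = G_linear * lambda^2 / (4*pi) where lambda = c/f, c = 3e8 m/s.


lambda = c / f = 3.0000e+08 / 9.7538e+09 = 0.03075724 m
G_linear = 10^(39.500/10) = 8912.509
Ae = G_linear * lambda^2 / (4*pi) = 8912.509 * 0.03075724^2 / (4*pi) = 0.6709 m^2

0.6709 m^2


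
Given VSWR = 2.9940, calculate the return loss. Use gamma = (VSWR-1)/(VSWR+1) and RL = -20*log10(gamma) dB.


gamma = (2.9940 - 1) / (2.9940 + 1) = 0.4992489
RL = -20 * log10(0.4992489) = 6.034 dB

6.034 dB


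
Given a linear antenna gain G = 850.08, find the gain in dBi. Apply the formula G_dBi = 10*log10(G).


G_dBi = 10 * log10(850.08) = 29.29 dBi

29.29 dBi


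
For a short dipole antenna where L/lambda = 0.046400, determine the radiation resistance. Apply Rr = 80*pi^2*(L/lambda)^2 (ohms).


Rr = 80 * pi^2 * (0.046400)^2 = 80 * 9.869604 * 2.152960e-03 = 1.700 ohm

1.700 ohm


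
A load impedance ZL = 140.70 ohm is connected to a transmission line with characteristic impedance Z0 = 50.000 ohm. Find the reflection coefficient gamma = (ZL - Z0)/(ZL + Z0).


gamma = (140.70 - 50.000) / (140.70 + 50.000) = 0.4756

0.4756


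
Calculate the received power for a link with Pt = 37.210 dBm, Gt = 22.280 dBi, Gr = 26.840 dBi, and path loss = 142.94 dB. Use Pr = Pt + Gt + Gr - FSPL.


Pr = 37.210 + 22.280 + 26.840 - 142.94 = -56.61 dBm

-56.61 dBm


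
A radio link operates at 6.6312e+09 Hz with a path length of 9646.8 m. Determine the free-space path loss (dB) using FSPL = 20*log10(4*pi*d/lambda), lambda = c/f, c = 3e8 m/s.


lambda = c / f = 3.0000e+08 / 6.6312e+09 = 0.04524068 m
FSPL = 20 * log10(4*pi*9646.8/0.04524068) = 128.6 dB

128.6 dB


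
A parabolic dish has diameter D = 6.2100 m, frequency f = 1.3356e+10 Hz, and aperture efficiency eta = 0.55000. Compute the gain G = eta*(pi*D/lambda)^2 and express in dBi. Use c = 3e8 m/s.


lambda = c / f = 3.0000e+08 / 1.3356e+10 = 0.02246181 m
G_linear = 0.55000 * (pi * 6.2100 / 0.02246181)^2 = 414912.1
G_dBi = 10 * log10(414912.1) = 56.18 dBi

56.18 dBi


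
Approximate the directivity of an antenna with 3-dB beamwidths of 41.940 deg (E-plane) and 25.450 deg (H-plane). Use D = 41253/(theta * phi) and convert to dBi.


D_linear = 41253 / (41.940 * 25.450) = 38.64909
D_dBi = 10 * log10(38.64909) = 15.87 dBi

15.87 dBi


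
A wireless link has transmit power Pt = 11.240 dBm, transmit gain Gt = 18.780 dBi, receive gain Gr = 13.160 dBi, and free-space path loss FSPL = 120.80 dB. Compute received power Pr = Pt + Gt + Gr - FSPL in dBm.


Pr = 11.240 + 18.780 + 13.160 - 120.80 = -77.62 dBm

-77.62 dBm


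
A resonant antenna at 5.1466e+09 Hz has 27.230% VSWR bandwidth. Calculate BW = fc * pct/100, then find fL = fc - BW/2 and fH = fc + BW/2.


BW = 5.1466e+09 * 27.230/100 = 1.401419e+09 Hz
fL = 5.1466e+09 - 1.401419e+09/2 = 4.446e+09 Hz
fH = 5.1466e+09 + 1.401419e+09/2 = 5.847e+09 Hz

BW=1.401e+09 Hz, fL=4.446e+09 Hz, fH=5.847e+09 Hz


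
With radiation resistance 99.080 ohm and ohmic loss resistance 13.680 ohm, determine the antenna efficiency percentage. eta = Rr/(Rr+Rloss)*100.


eta = 99.080 / (99.080 + 13.680) * 100 = 87.87%

87.87%


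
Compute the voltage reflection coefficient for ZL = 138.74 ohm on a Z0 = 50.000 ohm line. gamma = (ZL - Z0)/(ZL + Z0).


gamma = (138.74 - 50.000) / (138.74 + 50.000) = 0.4702

0.4702


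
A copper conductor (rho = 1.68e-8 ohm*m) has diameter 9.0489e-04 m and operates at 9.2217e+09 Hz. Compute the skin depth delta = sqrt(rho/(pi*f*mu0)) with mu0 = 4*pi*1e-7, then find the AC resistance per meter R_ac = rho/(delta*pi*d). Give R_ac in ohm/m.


delta = sqrt(1.68e-8 / (pi * 9.2217e+09 * 4*pi*1e-7)) = 6.793120e-07 m
R_ac = 1.68e-8 / (6.793120e-07 * pi * 9.0489e-04) = 8.700 ohm/m

8.700 ohm/m


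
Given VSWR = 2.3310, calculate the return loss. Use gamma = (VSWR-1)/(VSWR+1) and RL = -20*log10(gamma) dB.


gamma = (2.3310 - 1) / (2.3310 + 1) = 0.3995797
RL = -20 * log10(0.3995797) = 7.968 dB

7.968 dB


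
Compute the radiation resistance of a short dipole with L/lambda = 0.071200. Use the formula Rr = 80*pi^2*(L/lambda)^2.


Rr = 80 * pi^2 * (0.071200)^2 = 80 * 9.869604 * 5.069440e-03 = 4.003 ohm

4.003 ohm


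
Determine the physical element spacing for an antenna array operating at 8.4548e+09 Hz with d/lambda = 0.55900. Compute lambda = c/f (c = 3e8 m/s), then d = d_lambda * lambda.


lambda = c / f = 3.0000e+08 / 8.4548e+09 = 0.03548280 m
d = 0.55900 * 0.03548280 = 0.01983 m

0.01983 m


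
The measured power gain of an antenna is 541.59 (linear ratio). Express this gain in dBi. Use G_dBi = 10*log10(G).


G_dBi = 10 * log10(541.59) = 27.34 dBi

27.34 dBi


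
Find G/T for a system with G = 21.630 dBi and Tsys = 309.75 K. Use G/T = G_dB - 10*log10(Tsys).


G/T = 21.630 - 10*log10(309.75) = 21.630 - 24.91011 = -3.280 dB/K

-3.280 dB/K


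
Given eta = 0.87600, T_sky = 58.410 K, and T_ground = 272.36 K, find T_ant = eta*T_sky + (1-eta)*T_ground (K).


T_ant = 0.87600 * 58.410 + (1 - 0.87600) * 272.36 = 84.94 K

84.94 K


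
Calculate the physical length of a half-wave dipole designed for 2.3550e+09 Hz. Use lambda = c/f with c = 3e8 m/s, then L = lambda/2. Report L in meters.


lambda = c / f = 3.0000e+08 / 2.3550e+09 = 0.1273885 m
L = lambda / 2 = 0.1273885 / 2 = 0.06369 m

0.06369 m


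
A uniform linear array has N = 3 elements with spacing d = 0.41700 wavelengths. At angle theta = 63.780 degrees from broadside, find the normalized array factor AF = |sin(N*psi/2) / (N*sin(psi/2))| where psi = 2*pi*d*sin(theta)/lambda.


psi = 2*pi*0.41700*sin(63.780 deg) = 2.350492 rad
AF = |sin(3*2.350492/2) / (3*sin(2.350492/2))| = 0.1354

0.1354
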